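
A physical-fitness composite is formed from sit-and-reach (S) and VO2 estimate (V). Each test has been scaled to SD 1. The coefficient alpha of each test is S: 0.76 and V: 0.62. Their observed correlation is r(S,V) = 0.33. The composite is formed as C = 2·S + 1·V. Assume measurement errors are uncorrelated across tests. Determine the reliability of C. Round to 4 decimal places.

0.7880

Var(C) = 2² + 1 + 2·[2·0.33] = 5 + 1.32 = 6.32.
Because errors are independent across components, Cov(Tᵢ,Tⱼ) = Cov(Xᵢ,Xⱼ); the off-diagonal part of the true-score variance is the same as above.
True-score variance = [2²·0.76 + 0.62] + 1.32 = 3.66 + 1.32 = 4.98.
Reliability = 4.98 / 6.32 = 0.7880.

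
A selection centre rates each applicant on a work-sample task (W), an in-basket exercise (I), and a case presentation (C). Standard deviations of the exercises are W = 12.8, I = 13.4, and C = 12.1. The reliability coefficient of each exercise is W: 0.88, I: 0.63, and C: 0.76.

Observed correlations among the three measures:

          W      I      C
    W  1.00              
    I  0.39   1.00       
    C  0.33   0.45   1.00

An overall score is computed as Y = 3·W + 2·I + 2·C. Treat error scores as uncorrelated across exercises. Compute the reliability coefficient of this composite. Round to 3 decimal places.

0.878

Var(Y) = 3²·12.8² + 2²·13.4² + 2²·12.1² + 2·[6·12.8·13.4·0.39 + 6·12.8·12.1·0.33 + 4·13.4·12.1·0.45] = 2778.44 + 1999.74 = 4778.18.
Under uncorrelated errors the observed covariances equal the true-score covariances, so only the own-variance terms attenuate.
True-score variance = [3²·12.8²·0.88 + 2²·13.4²·0.63 + 2²·12.1²·0.76] + 1999.74 = 2195.19 + 1999.74 = 4194.93.
Reliability = 4194.93 / 4778.18 = 0.878.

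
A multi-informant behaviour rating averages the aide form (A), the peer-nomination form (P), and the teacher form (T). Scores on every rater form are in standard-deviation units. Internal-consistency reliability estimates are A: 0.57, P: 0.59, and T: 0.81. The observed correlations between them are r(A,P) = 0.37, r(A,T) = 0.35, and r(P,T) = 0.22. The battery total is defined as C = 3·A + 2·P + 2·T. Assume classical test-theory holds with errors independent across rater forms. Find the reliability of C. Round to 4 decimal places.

Var(C) = 3² + 2² + 2² + 2·[6·0.37 + 6·0.35 + 4·0.22] = 17 + 10.4 = 27.4.
Under uncorrelated errors the observed covariances equal the true-score covariances, so only the own-variance terms attenuate.
True-score variance = [3²·0.57 + 2²·0.59 + 2²·0.81] + 10.4 = 10.73 + 10.4 = 21.13.
Reliability = 21.13 / 27.4 = 0.7712.

0.7712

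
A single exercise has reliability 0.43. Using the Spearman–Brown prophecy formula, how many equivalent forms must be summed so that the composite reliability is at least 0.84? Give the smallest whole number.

k ≥ ρ*(1−ρ₁)/(ρ₁(1−ρ*)) = 0.84·0.57 / (0.43·0.16) = 6.959.
Smallest integer k = 7.

7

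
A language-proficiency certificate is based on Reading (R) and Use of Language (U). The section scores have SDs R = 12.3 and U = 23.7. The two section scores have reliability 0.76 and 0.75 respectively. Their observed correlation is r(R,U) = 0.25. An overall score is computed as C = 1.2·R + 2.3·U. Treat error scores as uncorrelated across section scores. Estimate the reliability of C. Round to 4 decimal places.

Var(C) = 1.2²·12.3² + 2.3²·23.7² + 2·[2.76·12.3·23.7·0.25] = 3189.2 + 402.284 = 3591.48.
Under uncorrelated errors the observed covariances equal the true-score covariances, so only the own-variance terms attenuate.
True-score variance = [1.2²·12.3²·0.76 + 2.3²·23.7²·0.75] + 402.284 = 2394.08 + 402.284 = 2796.36.
Reliability = 2796.36 / 3591.48 = 0.7786.

0.7786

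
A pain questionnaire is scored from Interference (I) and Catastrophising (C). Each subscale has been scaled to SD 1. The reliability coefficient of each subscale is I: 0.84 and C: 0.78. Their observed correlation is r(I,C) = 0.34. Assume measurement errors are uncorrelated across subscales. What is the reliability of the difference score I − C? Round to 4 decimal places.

Var(I−C) = 1 + 1 − 2·0.34 = 2 − 0.68 = 1.32.
Under uncorrelated errors the observed covariances equal the true-score covariances, so only the own-variance terms attenuate.
True-score variance = [0.84 + 0.78] − 0.68 = 1.62 − 0.68 = 0.94.
Reliability = 0.94 / 1.32 = 0.7121.

0.7121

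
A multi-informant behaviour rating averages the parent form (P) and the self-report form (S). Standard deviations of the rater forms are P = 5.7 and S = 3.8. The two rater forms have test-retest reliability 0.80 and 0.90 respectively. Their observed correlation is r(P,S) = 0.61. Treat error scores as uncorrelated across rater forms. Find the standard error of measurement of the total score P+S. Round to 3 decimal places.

Var(total) = 46.93 + 26.4252 = 73.3552.
True-score variance = 38.988 + 26.4252 = 65.4132, so reliability = 0.8917.
Error variance = 73.3552 − 65.4132 = 7.942; SEM = √7.942 = 2.818.

2.818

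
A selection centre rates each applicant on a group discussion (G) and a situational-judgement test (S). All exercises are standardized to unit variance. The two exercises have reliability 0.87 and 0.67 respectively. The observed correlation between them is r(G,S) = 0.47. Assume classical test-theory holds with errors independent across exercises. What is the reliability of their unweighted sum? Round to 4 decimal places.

Var(G+S) = 2 + 2·[0.47] = 2 + 0.94 = 2.94.
Under uncorrelated errors the observed covariances equal the true-score covariances, so only the own-variance terms attenuate.
True-score variance = [0.87 + 0.67] + 0.94 = 1.54 + 0.94 = 2.48.
Reliability = 2.48 / 2.94 = 0.8435.

0.8435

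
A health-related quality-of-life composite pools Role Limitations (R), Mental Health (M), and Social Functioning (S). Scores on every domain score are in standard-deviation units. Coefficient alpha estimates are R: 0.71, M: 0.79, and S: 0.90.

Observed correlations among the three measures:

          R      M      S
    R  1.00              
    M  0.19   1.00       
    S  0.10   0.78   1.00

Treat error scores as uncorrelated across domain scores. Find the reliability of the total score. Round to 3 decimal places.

0.883

Var(R+M+S) = 3 + 2·[0.19 + 0.10 + 0.78] = 3 + 2.14 = 5.14.
Because errors are independent across components, Cov(Tᵢ,Tⱼ) = Cov(Xᵢ,Xⱼ); the off-diagonal part of the true-score variance is the same as above.
True-score variance = [0.71 + 0.79 + 0.90] + 2.14 = 2.4 + 2.14 = 4.54.
Reliability = 4.54 / 5.14 = 0.883.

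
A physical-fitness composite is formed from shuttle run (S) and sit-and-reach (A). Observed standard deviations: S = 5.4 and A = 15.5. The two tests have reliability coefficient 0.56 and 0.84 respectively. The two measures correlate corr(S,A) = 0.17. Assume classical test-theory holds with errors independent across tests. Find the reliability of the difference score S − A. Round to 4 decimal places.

0.7872

Var(S−A) = 5.4² + 15.5² − 2·5.4·15.5·0.17 = 269.41 − 28.458 = 240.952.
Because errors are independent across components, Cov(Tᵢ,Tⱼ) = Cov(Xᵢ,Xⱼ); the off-diagonal part of the true-score variance is the same as above.
True-score variance = [5.4²·0.56 + 15.5²·0.84] − 28.458 = 218.14 − 28.458 = 189.682.
Reliability = 189.682 / 240.952 = 0.7872.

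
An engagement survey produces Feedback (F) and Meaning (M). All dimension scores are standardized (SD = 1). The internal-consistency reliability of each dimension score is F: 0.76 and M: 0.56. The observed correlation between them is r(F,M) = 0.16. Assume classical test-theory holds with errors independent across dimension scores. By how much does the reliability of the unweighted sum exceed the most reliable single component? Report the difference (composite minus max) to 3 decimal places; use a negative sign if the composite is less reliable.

Var(sum) = 2 + 0.32 = 2.32; true-score variance = 1.32 + 0.32 = 1.64; composite reliability = 0.7069.
Max component reliability = 0.7600.
Difference = 0.7069 − 0.7600 = -0.053.

-0.053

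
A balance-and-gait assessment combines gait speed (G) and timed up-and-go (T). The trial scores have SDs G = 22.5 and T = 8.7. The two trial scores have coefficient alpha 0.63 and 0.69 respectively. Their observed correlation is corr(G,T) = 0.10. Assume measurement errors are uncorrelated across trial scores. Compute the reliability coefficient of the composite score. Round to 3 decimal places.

Var(G+T) = 22.5² + 8.7² + 2·[22.5·8.7·0.10] = 581.94 + 39.15 = 621.09.
Under uncorrelated errors the observed covariances equal the true-score covariances, so only the own-variance terms attenuate.
True-score variance = [22.5²·0.63 + 8.7²·0.69] + 39.15 = 371.164 + 39.15 = 410.314.
Reliability = 410.314 / 621.09 = 0.661.

0.661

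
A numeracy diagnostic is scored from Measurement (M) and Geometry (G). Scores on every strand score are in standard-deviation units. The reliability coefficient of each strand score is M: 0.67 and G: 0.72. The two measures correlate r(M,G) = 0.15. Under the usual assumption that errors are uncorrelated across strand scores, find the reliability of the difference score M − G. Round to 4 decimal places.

0.6412

Var(M−G) = 1 + 1 − 2·0.15 = 2 − 0.3 = 1.7.
With uncorrelated errors the cross-covariances are all true-score covariance, so they carry over unchanged; only the diagonal terms shrink to ρᵢσᵢ².
True-score variance = [0.67 + 0.72] − 0.3 = 1.39 − 0.3 = 1.09.
Reliability = 1.09 / 1.7 = 0.6412.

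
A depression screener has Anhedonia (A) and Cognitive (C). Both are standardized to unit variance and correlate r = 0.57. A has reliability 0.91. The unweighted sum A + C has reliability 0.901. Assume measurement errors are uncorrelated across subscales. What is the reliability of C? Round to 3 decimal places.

0.779

Var(A+C) = 2 + 2·0.57 = 3.140.
True-score variance = ρ_A + ρ_C + 2·0.57, so 0.901 = (0.91 + ρ_C + 1.14) / 3.140.
ρ_C = 0.901·3.140 − 0.91 − 1.14 = 0.779.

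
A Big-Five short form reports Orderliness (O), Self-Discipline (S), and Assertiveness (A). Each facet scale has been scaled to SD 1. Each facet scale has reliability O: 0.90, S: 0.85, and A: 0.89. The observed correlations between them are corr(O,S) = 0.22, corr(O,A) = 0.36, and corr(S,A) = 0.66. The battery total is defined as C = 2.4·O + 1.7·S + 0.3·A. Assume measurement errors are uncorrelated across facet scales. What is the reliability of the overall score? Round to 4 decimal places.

Var(C) = 2.4² + 1.7² + 0.3² + 2·[4.08·0.22 + 0.72·0.36 + 0.51·0.66] = 8.74 + 2.9868 = 11.7268.
Because errors are independent across components, Cov(Tᵢ,Tⱼ) = Cov(Xᵢ,Xⱼ); the off-diagonal part of the true-score variance is the same as above.
True-score variance = [2.4²·0.90 + 1.7²·0.85 + 0.3²·0.89] + 2.9868 = 7.7206 + 2.9868 = 10.7074.
Reliability = 10.7074 / 11.7268 = 0.9131.

0.9131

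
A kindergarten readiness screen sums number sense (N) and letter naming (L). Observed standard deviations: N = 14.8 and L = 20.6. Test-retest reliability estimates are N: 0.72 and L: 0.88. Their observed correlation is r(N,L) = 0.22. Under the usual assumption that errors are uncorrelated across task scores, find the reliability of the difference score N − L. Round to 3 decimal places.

0.780

Var(N−L) = 14.8² + 20.6² − 2·14.8·20.6·0.22 = 643.4 − 134.147 = 509.253.
Under uncorrelated errors the observed covariances equal the true-score covariances, so only the own-variance terms attenuate.
True-score variance = [14.8²·0.72 + 20.6²·0.88] − 134.147 = 531.146 − 134.147 = 396.998.
Reliability = 396.998 / 509.253 = 0.780.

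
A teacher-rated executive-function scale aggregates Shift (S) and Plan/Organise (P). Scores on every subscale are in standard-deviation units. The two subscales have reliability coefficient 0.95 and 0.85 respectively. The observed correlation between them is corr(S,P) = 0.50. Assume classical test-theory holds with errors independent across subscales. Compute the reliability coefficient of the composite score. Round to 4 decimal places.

Var(S+P) = 2 + 2·[0.50] = 2 + 1 = 3.
Because errors are independent across components, Cov(Tᵢ,Tⱼ) = Cov(Xᵢ,Xⱼ); the off-diagonal part of the true-score variance is the same as above.
True-score variance = [0.95 + 0.85] + 1 = 1.8 + 1 = 2.8.
Reliability = 2.8 / 3 = 0.9333.

0.9333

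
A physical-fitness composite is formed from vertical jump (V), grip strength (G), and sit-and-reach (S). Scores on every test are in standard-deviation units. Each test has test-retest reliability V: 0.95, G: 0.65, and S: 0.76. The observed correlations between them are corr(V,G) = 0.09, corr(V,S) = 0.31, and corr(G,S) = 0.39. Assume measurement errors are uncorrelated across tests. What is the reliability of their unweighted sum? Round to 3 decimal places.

0.860

Var(V+G+S) = 3 + 2·[0.09 + 0.31 + 0.39] = 3 + 1.58 = 4.58.
Because errors are independent across components, Cov(Tᵢ,Tⱼ) = Cov(Xᵢ,Xⱼ); the off-diagonal part of the true-score variance is the same as above.
True-score variance = [0.95 + 0.65 + 0.76] + 1.58 = 2.36 + 1.58 = 3.94.
Reliability = 3.94 / 4.58 = 0.860.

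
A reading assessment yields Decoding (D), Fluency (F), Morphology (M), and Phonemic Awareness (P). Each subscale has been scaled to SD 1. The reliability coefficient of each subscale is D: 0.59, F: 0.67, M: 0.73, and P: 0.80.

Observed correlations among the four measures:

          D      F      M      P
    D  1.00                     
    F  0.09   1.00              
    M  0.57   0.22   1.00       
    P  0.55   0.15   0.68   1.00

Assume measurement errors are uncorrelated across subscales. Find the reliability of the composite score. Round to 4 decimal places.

0.8580

Var(D+F+M+P) = 4 + 2·[0.09 + 0.57 + 0.55 + 0.22 + 0.15 + 0.68] = 4 + 4.52 = 8.52.
Because errors are independent across components, Cov(Tᵢ,Tⱼ) = Cov(Xᵢ,Xⱼ); the off-diagonal part of the true-score variance is the same as above.
True-score variance = [0.59 + 0.67 + 0.73 + 0.80] + 4.52 = 2.79 + 4.52 = 7.31.
Reliability = 7.31 / 8.52 = 0.8580.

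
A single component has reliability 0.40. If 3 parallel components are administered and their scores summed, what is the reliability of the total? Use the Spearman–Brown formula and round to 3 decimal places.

0.667

ρ_k = kρ / (1 + (k−1)ρ) = 3·0.40 / (1 + 2·0.40) = 1.200 / 1.800 = 0.667.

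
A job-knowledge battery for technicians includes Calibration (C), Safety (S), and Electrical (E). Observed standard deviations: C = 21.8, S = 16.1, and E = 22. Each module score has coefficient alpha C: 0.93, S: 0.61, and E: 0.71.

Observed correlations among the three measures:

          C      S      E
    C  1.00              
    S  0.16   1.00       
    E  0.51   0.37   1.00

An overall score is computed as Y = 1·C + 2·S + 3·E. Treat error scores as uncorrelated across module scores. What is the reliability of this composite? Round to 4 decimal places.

0.8138

Var(Y) = 21.8² + 2²·16.1² + 3²·22² + 2·[2·21.8·16.1·0.16 + 3·21.8·22·0.51 + 6·16.1·22·0.37] = 5868.08 + 3264.85 = 9132.93.
Because errors are independent across components, Cov(Tᵢ,Tⱼ) = Cov(Xᵢ,Xⱼ); the off-diagonal part of the true-score variance is the same as above.
True-score variance = [21.8²·0.93 + 2²·16.1²·0.61 + 3²·22²·0.71] + 3264.85 = 4167.21 + 3264.85 = 7432.06.
Reliability = 7432.06 / 9132.93 = 0.8138.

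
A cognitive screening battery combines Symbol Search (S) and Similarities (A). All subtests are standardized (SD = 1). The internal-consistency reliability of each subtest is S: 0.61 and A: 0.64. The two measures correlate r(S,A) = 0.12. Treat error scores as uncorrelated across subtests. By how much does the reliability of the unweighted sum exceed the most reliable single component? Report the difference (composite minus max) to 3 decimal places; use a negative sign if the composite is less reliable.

Var(sum) = 2 + 0.24 = 2.24; true-score variance = 1.25 + 0.24 = 1.49; composite reliability = 0.6652.
Max component reliability = 0.6400.
Difference = 0.6652 − 0.6400 = 0.025.

0.025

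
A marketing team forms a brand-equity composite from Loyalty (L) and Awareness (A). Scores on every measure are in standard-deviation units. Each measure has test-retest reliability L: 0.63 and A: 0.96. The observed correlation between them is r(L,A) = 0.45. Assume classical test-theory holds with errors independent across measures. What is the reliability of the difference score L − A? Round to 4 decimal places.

0.6273

Var(L−A) = 1 + 1 − 2·0.45 = 2 − 0.9 = 1.1.
Under uncorrelated errors the observed covariances equal the true-score covariances, so only the own-variance terms attenuate.
True-score variance = [0.63 + 0.96] − 0.9 = 1.59 − 0.9 = 0.69.
Reliability = 0.69 / 1.1 = 0.6273.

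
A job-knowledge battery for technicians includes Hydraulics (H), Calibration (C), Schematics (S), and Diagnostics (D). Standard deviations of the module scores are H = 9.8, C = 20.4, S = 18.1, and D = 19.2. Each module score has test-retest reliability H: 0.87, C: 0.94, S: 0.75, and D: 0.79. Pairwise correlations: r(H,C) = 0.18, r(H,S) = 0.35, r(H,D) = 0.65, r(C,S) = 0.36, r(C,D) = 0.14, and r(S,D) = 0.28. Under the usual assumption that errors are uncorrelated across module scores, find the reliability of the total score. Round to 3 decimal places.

Var(H+C+S+D) = 9.8² + 20.4² + 18.1² + 19.2² + 2·[9.8·20.4·0.18 + 9.8·18.1·0.35 + 9.8·19.2·0.65 + 20.4·18.1·0.36 + 20.4·19.2·0.14 + 18.1·19.2·0.28] = 1208.45 + 1010.88 = 2219.33.
With uncorrelated errors the cross-covariances are all true-score covariance, so they carry over unchanged; only the diagonal terms shrink to ρᵢσᵢ².
True-score variance = [9.8²·0.87 + 20.4²·0.94 + 18.1²·0.75 + 19.2²·0.79] + 1010.88 = 1011.68 + 1010.88 = 2022.56.
Reliability = 2022.56 / 2219.33 = 0.911.

0.911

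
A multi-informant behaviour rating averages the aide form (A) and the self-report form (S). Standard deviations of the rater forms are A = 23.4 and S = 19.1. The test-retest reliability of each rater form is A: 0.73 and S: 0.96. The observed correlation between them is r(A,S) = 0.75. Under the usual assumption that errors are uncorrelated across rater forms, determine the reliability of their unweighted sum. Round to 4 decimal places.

Var(A+S) = 23.4² + 19.1² + 2·[23.4·19.1·0.75] = 912.37 + 670.41 = 1582.78.
Because errors are independent across components, Cov(Tᵢ,Tⱼ) = Cov(Xᵢ,Xⱼ); the off-diagonal part of the true-score variance is the same as above.
True-score variance = [23.4²·0.73 + 19.1²·0.96] + 670.41 = 749.936 + 670.41 = 1420.35.
Reliability = 1420.35 / 1582.78 = 0.8974.

0.8974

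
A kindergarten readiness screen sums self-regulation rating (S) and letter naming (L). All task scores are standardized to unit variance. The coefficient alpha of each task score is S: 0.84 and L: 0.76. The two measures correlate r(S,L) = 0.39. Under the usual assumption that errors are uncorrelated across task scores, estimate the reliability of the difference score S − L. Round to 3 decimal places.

Var(S−L) = 1 + 1 − 2·0.39 = 2 − 0.78 = 1.22.
Under uncorrelated errors the observed covariances equal the true-score covariances, so only the own-variance terms attenuate.
True-score variance = [0.84 + 0.76] − 0.78 = 1.6 − 0.78 = 0.82.
Reliability = 0.82 / 1.22 = 0.672.

0.672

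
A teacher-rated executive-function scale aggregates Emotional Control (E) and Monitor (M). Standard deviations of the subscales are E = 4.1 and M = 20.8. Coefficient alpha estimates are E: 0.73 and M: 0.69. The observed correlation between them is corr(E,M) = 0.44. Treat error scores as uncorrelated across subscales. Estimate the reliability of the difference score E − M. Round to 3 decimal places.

0.630

Var(E−M) = 4.1² + 20.8² − 2·4.1·20.8·0.44 = 449.45 − 75.0464 = 374.404.
Because errors are independent across components, Cov(Tᵢ,Tⱼ) = Cov(Xᵢ,Xⱼ); the off-diagonal part of the true-score variance is the same as above.
True-score variance = [4.1²·0.73 + 20.8²·0.69] − 75.0464 = 310.793 − 75.0464 = 235.747.
Reliability = 235.747 / 374.404 = 0.630.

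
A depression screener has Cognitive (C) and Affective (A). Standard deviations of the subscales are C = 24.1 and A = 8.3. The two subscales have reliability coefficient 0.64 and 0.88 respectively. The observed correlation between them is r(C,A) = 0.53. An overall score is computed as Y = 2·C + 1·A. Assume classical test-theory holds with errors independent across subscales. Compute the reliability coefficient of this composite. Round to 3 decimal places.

0.700

Var(Y) = 2²·24.1² + 8.3² + 2·[2·24.1·8.3·0.53] = 2392.13 + 424.064 = 2816.19.
With uncorrelated errors the cross-covariances are all true-score covariance, so they carry over unchanged; only the diagonal terms shrink to ρᵢσᵢ².
True-score variance = [2²·24.1²·0.64 + 8.3²·0.88] + 424.064 = 1547.5 + 424.064 = 1971.56.
Reliability = 1971.56 / 2816.19 = 0.700.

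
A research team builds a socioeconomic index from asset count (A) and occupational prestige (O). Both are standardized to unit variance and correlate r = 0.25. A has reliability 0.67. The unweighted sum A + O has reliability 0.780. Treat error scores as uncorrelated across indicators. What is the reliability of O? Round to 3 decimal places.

Var(A+O) = 2 + 2·0.25 = 2.500.
True-score variance = ρ_A + ρ_O + 2·0.25, so 0.780 = (0.67 + ρ_O + 0.50) / 2.500.
ρ_O = 0.780·2.500 − 0.67 − 0.50 = 0.780.

0.780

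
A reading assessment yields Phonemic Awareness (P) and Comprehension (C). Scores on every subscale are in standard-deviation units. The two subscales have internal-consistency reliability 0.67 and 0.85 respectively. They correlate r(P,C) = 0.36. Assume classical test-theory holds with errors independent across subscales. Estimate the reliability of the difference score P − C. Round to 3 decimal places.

Var(P−C) = 1 + 1 − 2·0.36 = 2 − 0.72 = 1.28.
With uncorrelated errors the cross-covariances are all true-score covariance, so they carry over unchanged; only the diagonal terms shrink to ρᵢσᵢ².
True-score variance = [0.67 + 0.85] − 0.72 = 1.52 − 0.72 = 0.8.
Reliability = 0.8 / 1.28 = 0.625.

0.625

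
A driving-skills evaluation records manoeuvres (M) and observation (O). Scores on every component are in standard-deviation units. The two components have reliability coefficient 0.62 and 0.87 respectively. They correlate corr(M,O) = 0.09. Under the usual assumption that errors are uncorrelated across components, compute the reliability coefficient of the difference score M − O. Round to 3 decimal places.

0.720

Var(M−O) = 1 + 1 − 2·0.09 = 2 − 0.18 = 1.82.
With uncorrelated errors the cross-covariances are all true-score covariance, so they carry over unchanged; only the diagonal terms shrink to ρᵢσᵢ².
True-score variance = [0.62 + 0.87] − 0.18 = 1.49 − 0.18 = 1.31.
Reliability = 1.31 / 1.82 = 0.720.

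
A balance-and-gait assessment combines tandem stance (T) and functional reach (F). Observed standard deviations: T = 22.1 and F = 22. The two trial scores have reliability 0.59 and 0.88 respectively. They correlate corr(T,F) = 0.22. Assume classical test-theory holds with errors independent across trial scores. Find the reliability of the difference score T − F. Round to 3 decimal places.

0.659

Var(T−F) = 22.1² + 22² − 2·22.1·22·0.22 = 972.41 − 213.928 = 758.482.
With uncorrelated errors the cross-covariances are all true-score covariance, so they carry over unchanged; only the diagonal terms shrink to ρᵢσᵢ².
True-score variance = [22.1²·0.59 + 22²·0.88] − 213.928 = 714.082 − 213.928 = 500.154.
Reliability = 500.154 / 758.482 = 0.659.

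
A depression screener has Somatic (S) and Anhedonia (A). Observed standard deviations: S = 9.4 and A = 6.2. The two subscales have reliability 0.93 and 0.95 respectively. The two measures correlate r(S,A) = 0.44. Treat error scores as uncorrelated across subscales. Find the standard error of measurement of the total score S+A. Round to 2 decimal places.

2.85

Var(total) = 126.8 + 51.2864 = 178.086.
True-score variance = 118.693 + 51.2864 = 169.979, so reliability = 0.9545.
Error variance = 178.086 − 169.979 = 8.1072; SEM = √8.1072 = 2.85.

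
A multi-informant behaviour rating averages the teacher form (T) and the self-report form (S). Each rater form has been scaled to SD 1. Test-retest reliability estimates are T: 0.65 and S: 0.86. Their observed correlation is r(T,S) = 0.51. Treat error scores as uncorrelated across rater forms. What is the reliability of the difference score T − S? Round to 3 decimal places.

0.500

Var(T−S) = 1 + 1 − 2·0.51 = 2 − 1.02 = 0.98.
With uncorrelated errors the cross-covariances are all true-score covariance, so they carry over unchanged; only the diagonal terms shrink to ρᵢσᵢ².
True-score variance = [0.65 + 0.86] − 1.02 = 1.51 − 1.02 = 0.49.
Reliability = 0.49 / 0.98 = 0.500.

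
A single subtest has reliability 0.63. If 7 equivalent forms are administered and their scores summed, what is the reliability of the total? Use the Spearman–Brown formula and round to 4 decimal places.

0.9226

ρ_k = kρ / (1 + (k−1)ρ) = 7·0.63 / (1 + 6·0.63) = 4.410 / 4.780 = 0.9226.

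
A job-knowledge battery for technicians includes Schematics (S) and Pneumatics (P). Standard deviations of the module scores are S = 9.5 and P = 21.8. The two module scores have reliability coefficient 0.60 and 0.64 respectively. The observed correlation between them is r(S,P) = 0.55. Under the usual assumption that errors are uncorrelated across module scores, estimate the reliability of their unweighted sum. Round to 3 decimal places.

0.739

Var(S+P) = 9.5² + 21.8² + 2·[9.5·21.8·0.55] = 565.49 + 227.81 = 793.3.
With uncorrelated errors the cross-covariances are all true-score covariance, so they carry over unchanged; only the diagonal terms shrink to ρᵢσᵢ².
True-score variance = [9.5²·0.60 + 21.8²·0.64] + 227.81 = 358.304 + 227.81 = 586.114.
Reliability = 586.114 / 793.3 = 0.739.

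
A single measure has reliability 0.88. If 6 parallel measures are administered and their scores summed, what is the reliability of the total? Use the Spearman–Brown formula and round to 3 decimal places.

0.978

ρ_k = kρ / (1 + (k−1)ρ) = 6·0.88 / (1 + 5·0.88) = 5.280 / 5.400 = 0.978.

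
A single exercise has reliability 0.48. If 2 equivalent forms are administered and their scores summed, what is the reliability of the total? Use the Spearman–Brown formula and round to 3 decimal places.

0.649

ρ_k = kρ / (1 + (k−1)ρ) = 2·0.48 / (1 + 1·0.48) = 0.960 / 1.480 = 0.649.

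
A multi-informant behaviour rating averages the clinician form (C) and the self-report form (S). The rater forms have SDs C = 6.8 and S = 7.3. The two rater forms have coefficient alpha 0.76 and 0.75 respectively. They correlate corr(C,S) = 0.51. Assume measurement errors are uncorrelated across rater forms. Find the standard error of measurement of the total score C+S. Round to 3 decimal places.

4.942

Var(total) = 99.53 + 50.6328 = 150.163.
True-score variance = 75.1099 + 50.6328 = 125.743, so reliability = 0.8374.
Error variance = 150.163 − 125.743 = 24.4201; SEM = √24.4201 = 4.942.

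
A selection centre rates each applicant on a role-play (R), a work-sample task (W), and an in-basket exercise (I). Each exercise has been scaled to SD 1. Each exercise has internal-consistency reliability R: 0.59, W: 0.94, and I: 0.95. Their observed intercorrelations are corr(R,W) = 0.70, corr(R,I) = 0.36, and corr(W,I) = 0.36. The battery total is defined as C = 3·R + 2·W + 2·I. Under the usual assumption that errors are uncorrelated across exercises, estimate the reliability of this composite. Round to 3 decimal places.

0.873

Var(C) = 3² + 2² + 2² + 2·[6·0.70 + 6·0.36 + 4·0.36] = 17 + 15.6 = 32.6.
Under uncorrelated errors the observed covariances equal the true-score covariances, so only the own-variance terms attenuate.
True-score variance = [3²·0.59 + 2²·0.94 + 2²·0.95] + 15.6 = 12.87 + 15.6 = 28.47.
Reliability = 28.47 / 32.6 = 0.873.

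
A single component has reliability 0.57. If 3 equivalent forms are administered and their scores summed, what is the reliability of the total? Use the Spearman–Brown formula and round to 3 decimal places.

0.799

ρ_k = kρ / (1 + (k−1)ρ) = 3·0.57 / (1 + 2·0.57) = 1.710 / 2.140 = 0.799.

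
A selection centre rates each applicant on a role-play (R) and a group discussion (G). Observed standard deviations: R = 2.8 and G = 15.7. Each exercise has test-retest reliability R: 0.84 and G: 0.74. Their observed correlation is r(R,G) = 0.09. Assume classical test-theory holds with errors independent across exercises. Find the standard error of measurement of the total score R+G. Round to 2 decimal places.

Var(total) = 254.33 + 7.9128 = 262.243.
True-score variance = 188.988 + 7.9128 = 196.901, so reliability = 0.7508.
Error variance = 262.243 − 196.901 = 65.3418; SEM = √65.3418 = 8.08.

8.08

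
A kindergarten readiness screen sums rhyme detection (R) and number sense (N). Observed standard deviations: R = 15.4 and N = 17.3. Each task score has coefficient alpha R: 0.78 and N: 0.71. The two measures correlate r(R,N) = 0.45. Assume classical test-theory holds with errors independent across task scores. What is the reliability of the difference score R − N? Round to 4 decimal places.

0.5316

Var(R−N) = 15.4² + 17.3² − 2·15.4·17.3·0.45 = 536.45 − 239.778 = 296.672.
Because errors are independent across components, Cov(Tᵢ,Tⱼ) = Cov(Xᵢ,Xⱼ); the off-diagonal part of the true-score variance is the same as above.
True-score variance = [15.4²·0.78 + 17.3²·0.71] − 239.778 = 397.481 − 239.778 = 157.703.
Reliability = 157.703 / 296.672 = 0.5316.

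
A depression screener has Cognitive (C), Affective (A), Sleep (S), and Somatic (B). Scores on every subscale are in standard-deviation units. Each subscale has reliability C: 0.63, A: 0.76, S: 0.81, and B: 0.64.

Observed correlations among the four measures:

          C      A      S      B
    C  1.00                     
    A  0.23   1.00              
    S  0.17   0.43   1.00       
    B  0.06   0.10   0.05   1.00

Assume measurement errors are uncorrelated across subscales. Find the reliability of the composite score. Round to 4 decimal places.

Var(C+A+S+B) = 4 + 2·[0.23 + 0.17 + 0.06 + 0.43 + 0.10 + 0.05] = 4 + 2.08 = 6.08.
Under uncorrelated errors the observed covariances equal the true-score covariances, so only the own-variance terms attenuate.
True-score variance = [0.63 + 0.76 + 0.81 + 0.64] + 2.08 = 2.84 + 2.08 = 4.92.
Reliability = 4.92 / 6.08 = 0.8092.

0.8092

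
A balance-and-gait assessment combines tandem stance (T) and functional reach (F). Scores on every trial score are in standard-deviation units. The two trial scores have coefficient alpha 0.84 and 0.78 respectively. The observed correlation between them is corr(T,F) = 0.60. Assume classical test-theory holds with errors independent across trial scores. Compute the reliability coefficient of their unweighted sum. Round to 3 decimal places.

Var(T+F) = 2 + 2·[0.60] = 2 + 1.2 = 3.2.
Because errors are independent across components, Cov(Tᵢ,Tⱼ) = Cov(Xᵢ,Xⱼ); the off-diagonal part of the true-score variance is the same as above.
True-score variance = [0.84 + 0.78] + 1.2 = 1.62 + 1.2 = 2.82.
Reliability = 2.82 / 3.2 = 0.881.

0.881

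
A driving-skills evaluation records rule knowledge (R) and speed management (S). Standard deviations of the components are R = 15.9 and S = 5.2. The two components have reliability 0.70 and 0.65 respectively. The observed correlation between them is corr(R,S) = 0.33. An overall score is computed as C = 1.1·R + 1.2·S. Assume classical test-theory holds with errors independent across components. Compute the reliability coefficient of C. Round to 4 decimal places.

0.7472

Var(C) = 1.1²·15.9² + 1.2²·5.2² + 2·[1.32·15.9·5.2·0.33] = 344.838 + 72.0308 = 416.869.
With uncorrelated errors the cross-covariances are all true-score covariance, so they carry over unchanged; only the diagonal terms shrink to ρᵢσᵢ².
True-score variance = [1.1²·15.9²·0.70 + 1.2²·5.2²·0.65] + 72.0308 = 239.44 + 72.0308 = 311.47.
Reliability = 311.47 / 416.869 = 0.7472.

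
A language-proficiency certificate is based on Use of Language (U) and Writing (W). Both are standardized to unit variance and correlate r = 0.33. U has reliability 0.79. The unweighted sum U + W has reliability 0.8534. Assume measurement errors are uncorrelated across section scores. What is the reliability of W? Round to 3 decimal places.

Var(U+W) = 2 + 2·0.33 = 2.660.
True-score variance = ρ_U + ρ_W + 2·0.33, so 0.8534 = (0.79 + ρ_W + 0.66) / 2.660.
ρ_W = 0.8534·2.660 − 0.79 − 0.66 = 0.820.

0.820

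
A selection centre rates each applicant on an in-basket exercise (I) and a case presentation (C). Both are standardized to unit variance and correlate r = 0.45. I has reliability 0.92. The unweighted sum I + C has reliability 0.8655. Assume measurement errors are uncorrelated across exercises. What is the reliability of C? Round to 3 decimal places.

0.690

Var(I+C) = 2 + 2·0.45 = 2.900.
True-score variance = ρ_I + ρ_C + 2·0.45, so 0.8655 = (0.92 + ρ_C + 0.90) / 2.900.
ρ_C = 0.8655·2.900 − 0.92 − 0.90 = 0.690.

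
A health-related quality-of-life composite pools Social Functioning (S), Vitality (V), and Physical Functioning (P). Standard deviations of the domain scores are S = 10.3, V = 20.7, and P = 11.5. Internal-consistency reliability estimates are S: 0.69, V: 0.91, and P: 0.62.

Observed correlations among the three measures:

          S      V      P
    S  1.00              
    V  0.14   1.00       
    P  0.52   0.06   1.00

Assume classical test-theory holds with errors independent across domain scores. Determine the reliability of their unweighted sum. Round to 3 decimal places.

0.861

Var(S+V+P) = 10.3² + 20.7² + 11.5² + 2·[10.3·20.7·0.14 + 10.3·11.5·0.52 + 20.7·11.5·0.06] = 666.83 + 211.453 = 878.283.
Under uncorrelated errors the observed covariances equal the true-score covariances, so only the own-variance terms attenuate.
True-score variance = [10.3²·0.69 + 20.7²·0.91 + 11.5²·0.62] + 211.453 = 545.123 + 211.453 = 756.576.
Reliability = 756.576 / 878.283 = 0.861.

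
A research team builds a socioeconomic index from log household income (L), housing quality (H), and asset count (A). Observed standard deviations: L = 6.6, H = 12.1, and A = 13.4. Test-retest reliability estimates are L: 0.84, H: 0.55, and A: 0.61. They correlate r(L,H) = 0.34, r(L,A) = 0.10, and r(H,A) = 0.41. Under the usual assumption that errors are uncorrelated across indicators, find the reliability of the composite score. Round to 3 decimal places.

0.751

Var(L+H+A) = 6.6² + 12.1² + 13.4² + 2·[6.6·12.1·0.34 + 6.6·13.4·0.10 + 12.1·13.4·0.41] = 369.53 + 204.948 = 574.478.
Under uncorrelated errors the observed covariances equal the true-score covariances, so only the own-variance terms attenuate.
True-score variance = [6.6²·0.84 + 12.1²·0.55 + 13.4²·0.61] + 204.948 = 226.648 + 204.948 = 431.595.
Reliability = 431.595 / 574.478 = 0.751.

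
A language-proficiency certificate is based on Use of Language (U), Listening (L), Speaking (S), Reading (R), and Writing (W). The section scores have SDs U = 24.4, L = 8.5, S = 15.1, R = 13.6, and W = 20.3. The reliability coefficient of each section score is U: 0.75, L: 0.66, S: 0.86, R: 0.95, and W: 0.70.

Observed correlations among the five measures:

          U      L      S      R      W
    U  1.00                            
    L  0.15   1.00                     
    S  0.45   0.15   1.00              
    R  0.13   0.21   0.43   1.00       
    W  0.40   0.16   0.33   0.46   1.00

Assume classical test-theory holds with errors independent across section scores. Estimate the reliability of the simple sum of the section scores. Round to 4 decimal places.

Var(U+L+S+R+W) = 24.4² + 8.5² + 15.1² + 13.6² + 20.3² + 2·[24.4·8.5·0.15 + 24.4·15.1·0.45 + 24.4·13.6·0.13 + 24.4·20.3·0.40 + 8.5·15.1·0.15 + 8.5·13.6·0.21 + 8.5·20.3·0.16 + 15.1·13.6·0.43 + 15.1·20.3·0.33 + 13.6·20.3·0.46] = 1492.67 + 1651.54 = 3144.21.
With uncorrelated errors the cross-covariances are all true-score covariance, so they carry over unchanged; only the diagonal terms shrink to ρᵢσᵢ².
True-score variance = [24.4²·0.75 + 8.5²·0.66 + 15.1²·0.86 + 13.6²·0.95 + 20.3²·0.70] + 1651.54 = 1154.47 + 1651.54 = 2806.01.
Reliability = 2806.01 / 3144.21 = 0.8924.

0.8924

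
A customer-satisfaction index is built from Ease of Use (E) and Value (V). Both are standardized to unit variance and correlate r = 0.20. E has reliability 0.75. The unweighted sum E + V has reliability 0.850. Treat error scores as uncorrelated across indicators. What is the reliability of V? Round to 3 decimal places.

0.890

Var(E+V) = 2 + 2·0.20 = 2.400.
True-score variance = ρ_E + ρ_V + 2·0.20, so 0.850 = (0.75 + ρ_V + 0.40) / 2.400.
ρ_V = 0.850·2.400 − 0.75 − 0.40 = 0.890.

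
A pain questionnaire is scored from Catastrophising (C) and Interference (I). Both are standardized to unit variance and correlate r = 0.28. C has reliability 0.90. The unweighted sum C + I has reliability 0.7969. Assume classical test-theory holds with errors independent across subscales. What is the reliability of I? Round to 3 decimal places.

Var(C+I) = 2 + 2·0.28 = 2.560.
True-score variance = ρ_C + ρ_I + 2·0.28, so 0.7969 = (0.90 + ρ_I + 0.56) / 2.560.
ρ_I = 0.7969·2.560 − 0.90 − 0.56 = 0.580.

0.580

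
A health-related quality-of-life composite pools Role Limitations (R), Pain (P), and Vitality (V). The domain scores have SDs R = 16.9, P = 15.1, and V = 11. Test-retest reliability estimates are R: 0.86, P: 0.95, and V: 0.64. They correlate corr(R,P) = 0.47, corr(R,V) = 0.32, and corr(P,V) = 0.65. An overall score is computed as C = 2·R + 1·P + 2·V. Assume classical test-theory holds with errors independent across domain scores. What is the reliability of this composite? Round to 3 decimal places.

Var(C) = 2²·16.9² + 15.1² + 2²·11² + 2·[2·16.9·15.1·0.47 + 4·16.9·11·0.32 + 2·15.1·11·0.65] = 1854.45 + 1387.52 = 3241.97.
Under uncorrelated errors the observed covariances equal the true-score covariances, so only the own-variance terms attenuate.
True-score variance = [2²·16.9²·0.86 + 15.1²·0.95 + 2²·11²·0.64] + 1387.52 = 1508.87 + 1387.52 = 2896.39.
Reliability = 2896.39 / 3241.97 = 0.893.

0.893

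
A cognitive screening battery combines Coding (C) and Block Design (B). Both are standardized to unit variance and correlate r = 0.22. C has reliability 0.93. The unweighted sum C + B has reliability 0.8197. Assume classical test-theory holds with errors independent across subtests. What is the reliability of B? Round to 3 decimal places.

0.630

Var(C+B) = 2 + 2·0.22 = 2.440.
True-score variance = ρ_C + ρ_B + 2·0.22, so 0.8197 = (0.93 + ρ_B + 0.44) / 2.440.
ρ_B = 0.8197·2.440 − 0.93 − 0.44 = 0.630.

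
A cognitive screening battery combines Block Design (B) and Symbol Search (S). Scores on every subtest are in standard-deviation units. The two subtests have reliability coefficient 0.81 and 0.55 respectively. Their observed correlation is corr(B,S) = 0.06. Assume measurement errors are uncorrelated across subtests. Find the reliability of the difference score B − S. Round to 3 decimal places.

Var(B−S) = 1 + 1 − 2·0.06 = 2 − 0.12 = 1.88.
Under uncorrelated errors the observed covariances equal the true-score covariances, so only the own-variance terms attenuate.
True-score variance = [0.81 + 0.55] − 0.12 = 1.36 − 0.12 = 1.24.
Reliability = 1.24 / 1.88 = 0.660.

0.660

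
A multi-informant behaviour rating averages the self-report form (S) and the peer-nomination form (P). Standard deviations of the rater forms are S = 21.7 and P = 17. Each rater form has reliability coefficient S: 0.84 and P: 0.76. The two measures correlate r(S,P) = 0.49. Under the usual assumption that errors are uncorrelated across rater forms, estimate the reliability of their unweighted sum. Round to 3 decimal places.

0.871

Var(S+P) = 21.7² + 17² + 2·[21.7·17·0.49] = 759.89 + 361.522 = 1121.41.
Because errors are independent across components, Cov(Tᵢ,Tⱼ) = Cov(Xᵢ,Xⱼ); the off-diagonal part of the true-score variance is the same as above.
True-score variance = [21.7²·0.84 + 17²·0.76] + 361.522 = 615.188 + 361.522 = 976.71.
Reliability = 976.71 / 1121.41 = 0.871.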